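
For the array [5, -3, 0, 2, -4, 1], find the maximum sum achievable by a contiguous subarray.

Using Kadane's algorithm on [5, -3, 0, 2, -4, 1]:

Scanning through the array:
Position 1 (value -3): max_ending_here = 2, max_so_far = 5
Position 2 (value 0): max_ending_here = 2, max_so_far = 5
Position 3 (value 2): max_ending_here = 4, max_so_far = 5
Position 4 (value -4): max_ending_here = 0, max_so_far = 5
Position 5 (value 1): max_ending_here = 1, max_so_far = 5

Maximum subarray: [5]
Maximum sum: 5

The maximum subarray is [5] with sum 5. This subarray runs from index 0 to index 0.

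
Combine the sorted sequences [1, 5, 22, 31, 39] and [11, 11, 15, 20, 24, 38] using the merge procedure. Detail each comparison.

Merging process:

Compare 1 vs 11: take 1 from left. Merged: [1]
Compare 5 vs 11: take 5 from left. Merged: [1, 5]
Compare 22 vs 11: take 11 from right. Merged: [1, 5, 11]
Compare 22 vs 11: take 11 from right. Merged: [1, 5, 11, 11]
Compare 22 vs 15: take 15 from right. Merged: [1, 5, 11, 11, 15]
Compare 22 vs 20: take 20 from right. Merged: [1, 5, 11, 11, 15, 20]
Compare 22 vs 24: take 22 from left. Merged: [1, 5, 11, 11, 15, 20, 22]
Compare 31 vs 24: take 24 from right. Merged: [1, 5, 11, 11, 15, 20, 22, 24]
Compare 31 vs 38: take 31 from left. Merged: [1, 5, 11, 11, 15, 20, 22, 24, 31]
Compare 39 vs 38: take 38 from right. Merged: [1, 5, 11, 11, 15, 20, 22, 24, 31, 38]
Append remaining from left: [39]. Merged: [1, 5, 11, 11, 15, 20, 22, 24, 31, 38, 39]

Final merged array: [1, 5, 11, 11, 15, 20, 22, 24, 31, 38, 39]
Total comparisons: 10

The merged array is [1, 5, 11, 11, 15, 20, 22, 24, 31, 38, 39], requiring 10 comparisons. The merge step runs in O(n) time where n is the total number of elements.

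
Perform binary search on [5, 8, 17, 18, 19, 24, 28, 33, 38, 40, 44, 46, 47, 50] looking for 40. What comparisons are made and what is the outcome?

Binary search for 40 in [5, 8, 17, 18, 19, 24, 28, 33, 38, 40, 44, 46, 47, 50]:

lo=0, hi=13, mid=6, arr[mid]=28 -> 28 < 40, search right half
lo=7, hi=13, mid=10, arr[mid]=44 -> 44 > 40, search left half
lo=7, hi=9, mid=8, arr[mid]=38 -> 38 < 40, search right half
lo=9, hi=9, mid=9, arr[mid]=40 -> Found target at index 9!

Binary search finds 40 at index 9 after 4 comparisons. The search repeatedly halves the search space by comparing with the middle element.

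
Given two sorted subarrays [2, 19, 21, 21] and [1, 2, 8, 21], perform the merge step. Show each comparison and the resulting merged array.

Merging process:

Compare 2 vs 1: take 1 from right. Merged: [1]
Compare 2 vs 2: take 2 from left. Merged: [1, 2]
Compare 19 vs 2: take 2 from right. Merged: [1, 2, 2]
Compare 19 vs 8: take 8 from right. Merged: [1, 2, 2, 8]
Compare 19 vs 21: take 19 from left. Merged: [1, 2, 2, 8, 19]
Compare 21 vs 21: take 21 from left. Merged: [1, 2, 2, 8, 19, 21]
Compare 21 vs 21: take 21 from left. Merged: [1, 2, 2, 8, 19, 21, 21]
Append remaining from right: [21]. Merged: [1, 2, 2, 8, 19, 21, 21, 21]

Final merged array: [1, 2, 2, 8, 19, 21, 21, 21]
Total comparisons: 7

The merged array is [1, 2, 2, 8, 19, 21, 21, 21], requiring 7 comparisons. The merge step runs in O(n) time where n is the total number of elements.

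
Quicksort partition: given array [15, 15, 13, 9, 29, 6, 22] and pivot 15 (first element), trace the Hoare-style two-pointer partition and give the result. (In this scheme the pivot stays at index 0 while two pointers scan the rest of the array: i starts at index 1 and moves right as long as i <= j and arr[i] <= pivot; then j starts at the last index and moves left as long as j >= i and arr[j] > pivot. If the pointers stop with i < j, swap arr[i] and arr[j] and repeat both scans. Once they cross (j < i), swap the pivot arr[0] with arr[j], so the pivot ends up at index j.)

Hoare-style two-pointer partition with pivot = 15:

Initial array: [15, 15, 13, 9, 29, 6, 22]

Pointers start at i = 1, j = 6.
i stops at index 4 (arr[4]=29 > 15), j stops at index 5 (arr[5]=6 <= 15): swap arr[4] and arr[5], array becomes [15, 15, 13, 9, 6, 29, 22]
i ends at 5, j ends at 4: the pointers have crossed (j < i), so scanning stops.

Swap pivot arr[0] with arr[4] to place pivot at position 4: [6, 15, 13, 9, 15, 29, 22]
Pivot position: 4

After partitioning with pivot 15, the array becomes [6, 15, 13, 9, 15, 29, 22]. The pivot is placed at index 4. All elements to the left of the pivot are <= 15, and all elements to the right are > 15.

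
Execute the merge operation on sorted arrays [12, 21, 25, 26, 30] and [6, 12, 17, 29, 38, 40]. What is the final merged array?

Merging process:

Compare 12 vs 6: take 6 from right. Merged: [6]
Compare 12 vs 12: take 12 from left. Merged: [6, 12]
Compare 21 vs 12: take 12 from right. Merged: [6, 12, 12]
Compare 21 vs 17: take 17 from right. Merged: [6, 12, 12, 17]
Compare 21 vs 29: take 21 from left. Merged: [6, 12, 12, 17, 21]
Compare 25 vs 29: take 25 from left. Merged: [6, 12, 12, 17, 21, 25]
Compare 26 vs 29: take 26 from left. Merged: [6, 12, 12, 17, 21, 25, 26]
Compare 30 vs 29: take 29 from right. Merged: [6, 12, 12, 17, 21, 25, 26, 29]
Compare 30 vs 38: take 30 from left. Merged: [6, 12, 12, 17, 21, 25, 26, 29, 30]
Append remaining from right: [38, 40]. Merged: [6, 12, 12, 17, 21, 25, 26, 29, 30, 38, 40]

Final merged array: [6, 12, 12, 17, 21, 25, 26, 29, 30, 38, 40]
Total comparisons: 9

The merged array is [6, 12, 12, 17, 21, 25, 26, 29, 30, 38, 40], requiring 9 comparisons. The merge step runs in O(n) time where n is the total number of elements.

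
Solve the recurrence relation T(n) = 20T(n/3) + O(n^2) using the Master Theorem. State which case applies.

Master Theorem for T(n) = 20T(n/3) + O(n^2):

a = 20, b = 3, c = 2
log_b(a) = log_3(20) = 2.7268

Case 1: c = 2 < log_3(20) = 2.7268
T(n) = O(n^(log_3 20))

For T(n) = 20T(n/3) + O(n^2): log_3(20) = 2.7268. This is Case 1 of the Master Theorem (c < log_b(a), work dominated by leaves), giving O(n^(log_3 20)).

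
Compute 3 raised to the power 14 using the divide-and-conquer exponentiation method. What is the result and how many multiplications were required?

Computing 3^14 by squaring (build up from 3^1; each line after the first costs one multiplication):

3^1 = 3
3^2 = (3^1)^2 = 3^2 = 9
3^3 = 3 * 3^2 = 3 * 9 = 27
3^6 = (3^3)^2 = 27^2 = 729
3^7 = 3 * 3^6 = 3 * 729 = 2187
3^14 = (3^7)^2 = 2187^2 = 4782969

Result: 4782969
Multiplications needed: 5 (5 lines after 3^1)

3^14 = 4782969. Using exponentiation by squaring, this requires 5 multiplications. The key idea: if the exponent is even, square the half-power; if odd, multiply by the base once.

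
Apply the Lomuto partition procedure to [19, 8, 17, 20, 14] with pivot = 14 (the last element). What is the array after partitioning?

Lomuto partition with pivot = 14:

Initial array: [19, 8, 17, 20, 14]

arr[0]=19 > 14: no swap
arr[1]=8 <= 14: swap with position 0, array becomes [8, 19, 17, 20, 14]
arr[2]=17 > 14: no swap
arr[3]=20 > 14: no swap

Place pivot at position 1: [8, 14, 17, 20, 19]
Pivot position: 1

After partitioning with pivot 14, the array becomes [8, 14, 17, 20, 19]. The pivot is placed at index 1. All elements to the left of the pivot are <= 14, and all elements to the right are > 14.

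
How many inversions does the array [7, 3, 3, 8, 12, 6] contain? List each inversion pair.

Finding inversions in [7, 3, 3, 8, 12, 6]:

(0, 1): arr[0]=7 > arr[1]=3
(0, 2): arr[0]=7 > arr[2]=3
(0, 5): arr[0]=7 > arr[5]=6
(3, 5): arr[3]=8 > arr[5]=6
(4, 5): arr[4]=12 > arr[5]=6

Total inversions: 5

The array has 5 inversion(s): (0,1), (0,2), (0,5), (3,5), (4,5). Each pair (i,j) satisfies i < j and arr[i] > arr[j].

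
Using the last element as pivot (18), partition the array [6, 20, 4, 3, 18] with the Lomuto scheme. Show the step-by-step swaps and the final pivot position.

Lomuto partition with pivot = 18:

Initial array: [6, 20, 4, 3, 18]

arr[0]=6 <= 18: swap with position 0, array becomes [6, 20, 4, 3, 18]
arr[1]=20 > 18: no swap
arr[2]=4 <= 18: swap with position 1, array becomes [6, 4, 20, 3, 18]
arr[3]=3 <= 18: swap with position 2, array becomes [6, 4, 3, 20, 18]

Place pivot at position 3: [6, 4, 3, 18, 20]
Pivot position: 3

After partitioning with pivot 18, the array becomes [6, 4, 3, 18, 20]. The pivot is placed at index 3. All elements to the left of the pivot are <= 18, and all elements to the right are > 18.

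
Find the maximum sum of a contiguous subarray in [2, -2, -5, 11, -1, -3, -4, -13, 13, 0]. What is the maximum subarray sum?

Using Kadane's algorithm on [2, -2, -5, 11, -1, -3, -4, -13, 13, 0]:

Scanning through the array:
Position 1 (value -2): max_ending_here = 0, max_so_far = 2
Position 2 (value -5): max_ending_here = -5, max_so_far = 2
Position 3 (value 11): max_ending_here = 11, max_so_far = 11
Position 4 (value -1): max_ending_here = 10, max_so_far = 11
Position 5 (value -3): max_ending_here = 7, max_so_far = 11
Position 6 (value -4): max_ending_here = 3, max_so_far = 11
Position 7 (value -13): max_ending_here = -10, max_so_far = 11
Position 8 (value 13): max_ending_here = 13, max_so_far = 13
Position 9 (value 0): max_ending_here = 13, max_so_far = 13

Maximum subarray: [13]
Maximum sum: 13

The maximum subarray is [13] with sum 13. This subarray runs from index 8 to index 8.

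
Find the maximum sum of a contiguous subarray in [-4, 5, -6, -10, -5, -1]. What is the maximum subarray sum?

Using Kadane's algorithm on [-4, 5, -6, -10, -5, -1]:

Scanning through the array:
Position 1 (value 5): max_ending_here = 5, max_so_far = 5
Position 2 (value -6): max_ending_here = -1, max_so_far = 5
Position 3 (value -10): max_ending_here = -10, max_so_far = 5
Position 4 (value -5): max_ending_here = -5, max_so_far = 5
Position 5 (value -1): max_ending_here = -1, max_so_far = 5

Maximum subarray: [5]
Maximum sum: 5

The maximum subarray is [5] with sum 5. This subarray runs from index 1 to index 1.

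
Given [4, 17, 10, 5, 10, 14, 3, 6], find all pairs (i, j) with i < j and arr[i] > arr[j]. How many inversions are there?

Finding inversions in [4, 17, 10, 5, 10, 14, 3, 6]:

(0, 6): arr[0]=4 > arr[6]=3
(1, 2): arr[1]=17 > arr[2]=10
(1, 3): arr[1]=17 > arr[3]=5
(1, 4): arr[1]=17 > arr[4]=10
(1, 5): arr[1]=17 > arr[5]=14
(1, 6): arr[1]=17 > arr[6]=3
(1, 7): arr[1]=17 > arr[7]=6
(2, 3): arr[2]=10 > arr[3]=5
(2, 6): arr[2]=10 > arr[6]=3
(2, 7): arr[2]=10 > arr[7]=6
(3, 6): arr[3]=5 > arr[6]=3
(4, 6): arr[4]=10 > arr[6]=3
(4, 7): arr[4]=10 > arr[7]=6
(5, 6): arr[5]=14 > arr[6]=3
(5, 7): arr[5]=14 > arr[7]=6

Total inversions: 15

The array has 15 inversion(s): (0,6), (1,2), (1,3), (1,4), (1,5), (1,6), (1,7), (2,3), (2,6), (2,7), (3,6), (4,6), (4,7), (5,6), (5,7). Each pair (i,j) satisfies i < j and arr[i] > arr[j].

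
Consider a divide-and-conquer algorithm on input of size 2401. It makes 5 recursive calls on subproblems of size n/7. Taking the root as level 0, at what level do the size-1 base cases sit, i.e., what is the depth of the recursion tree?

For divide and conquer with division factor 7:

Problem sizes at each level:
Level 0: 2401
Level 1: 343
Level 2: 49
Level 3: 7
Level 4: 1

The root is level 0 and the size-1 base case is level 4 (the tree spans levels 0 through 4, i.e. 5 levels counting the root), so the depth is the number of divisions: log_7(2401) = 4

The recursion tree depth is log_7(2401) = 4. At each level, the problem size is divided by 7, so it takes 4 divisions to reduce to a base case of size 1. The algorithm makes 5 recursive calls at each level.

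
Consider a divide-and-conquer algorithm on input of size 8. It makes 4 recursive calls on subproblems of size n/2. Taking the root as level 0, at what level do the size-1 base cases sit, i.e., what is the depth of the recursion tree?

For divide and conquer with division factor 2:

Problem sizes at each level:
Level 0: 8
Level 1: 4
Level 2: 2
Level 3: 1

The root is level 0 and the size-1 base case is level 3 (the tree spans levels 0 through 3, i.e. 4 levels counting the root), so the depth is the number of divisions: log_2(8) = 3

The recursion tree depth is log_2(8) = 3. At each level, the problem size is divided by 2, so it takes 3 divisions to reduce to a base case of size 1. The algorithm makes 4 recursive calls at each level.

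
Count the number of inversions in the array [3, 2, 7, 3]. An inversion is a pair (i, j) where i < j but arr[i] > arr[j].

Finding inversions in [3, 2, 7, 3]:

(0, 1): arr[0]=3 > arr[1]=2
(2, 3): arr[2]=7 > arr[3]=3

Total inversions: 2

The array has 2 inversion(s): (0,1), (2,3). Each pair (i,j) satisfies i < j and arr[i] > arr[j].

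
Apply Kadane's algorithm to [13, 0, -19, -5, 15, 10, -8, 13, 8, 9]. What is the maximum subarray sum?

Using Kadane's algorithm on [13, 0, -19, -5, 15, 10, -8, 13, 8, 9]:

Scanning through the array:
Position 1 (value 0): max_ending_here = 13, max_so_far = 13
Position 2 (value -19): max_ending_here = -6, max_so_far = 13
Position 3 (value -5): max_ending_here = -5, max_so_far = 13
Position 4 (value 15): max_ending_here = 15, max_so_far = 15
Position 5 (value 10): max_ending_here = 25, max_so_far = 25
Position 6 (value -8): max_ending_here = 17, max_so_far = 25
Position 7 (value 13): max_ending_here = 30, max_so_far = 30
Position 8 (value 8): max_ending_here = 38, max_so_far = 38
Position 9 (value 9): max_ending_here = 47, max_so_far = 47

Maximum subarray: [15, 10, -8, 13, 8, 9]
Maximum sum: 47

The maximum subarray is [15, 10, -8, 13, 8, 9] with sum 47. This subarray runs from index 4 to index 9.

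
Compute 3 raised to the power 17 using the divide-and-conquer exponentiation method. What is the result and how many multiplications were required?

Computing 3^17 by squaring (build up from 3^1; each line after the first costs one multiplication):

3^1 = 3
3^2 = (3^1)^2 = 3^2 = 9
3^4 = (3^2)^2 = 9^2 = 81
3^8 = (3^4)^2 = 81^2 = 6561
3^16 = (3^8)^2 = 6561^2 = 43046721
3^17 = 3 * 3^16 = 3 * 43046721 = 129140163

Result: 129140163
Multiplications needed: 5 (5 lines after 3^1)

3^17 = 129140163. Using exponentiation by squaring, this requires 5 multiplications. The key idea: if the exponent is even, square the half-power; if odd, multiply by the base once.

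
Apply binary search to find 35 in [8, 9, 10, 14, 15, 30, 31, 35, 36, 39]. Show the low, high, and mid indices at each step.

Binary search for 35 in [8, 9, 10, 14, 15, 30, 31, 35, 36, 39]:

lo=0, hi=9, mid=4, arr[mid]=15 -> 15 < 35, search right half
lo=5, hi=9, mid=7, arr[mid]=35 -> Found target at index 7!

Binary search finds 35 at index 7 after 2 comparisons. The search repeatedly halves the search space by comparing with the middle element.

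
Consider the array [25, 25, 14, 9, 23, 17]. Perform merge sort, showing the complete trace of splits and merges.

Merge sort trace:

Split: [25, 25, 14, 9, 23, 17] -> [25, 25, 14] and [9, 23, 17]
  Split: [25, 25, 14] -> [25] and [25, 14]
    Split: [25, 14] -> [25] and [14]
    Merge: [25] + [14] -> [14, 25]
  Merge: [25] + [14, 25] -> [14, 25, 25]
  Split: [9, 23, 17] -> [9] and [23, 17]
    Split: [23, 17] -> [23] and [17]
    Merge: [23] + [17] -> [17, 23]
  Merge: [9] + [17, 23] -> [9, 17, 23]
Merge: [14, 25, 25] + [9, 17, 23] -> [9, 14, 17, 23, 25, 25]

Final sorted array: [9, 14, 17, 23, 25, 25]

The merge sort proceeds by recursively splitting the array and merging sorted halves.
After all merges, the sorted array is [9, 14, 17, 23, 25, 25].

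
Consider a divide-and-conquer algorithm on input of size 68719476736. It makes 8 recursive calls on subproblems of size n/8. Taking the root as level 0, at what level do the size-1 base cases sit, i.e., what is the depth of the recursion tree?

For divide and conquer with division factor 8:

Problem sizes at each level:
Level 0: 68719476736
Level 1: 8589934592
Level 2: 1073741824
Level 3: 134217728
Level 4: 16777216
Level 5: 2097152
Level 6: 262144
Level 7: 32768
Level 8: 4096
Level 9: 512
Level 10: 64
Level 11: 8
Level 12: 1

The root is level 0 and the size-1 base case is level 12 (the tree spans levels 0 through 12, i.e. 13 levels counting the root), so the depth is the number of divisions: log_8(68719476736) = 12

The recursion tree depth is log_8(68719476736) = 12. At each level, the problem size is divided by 8, so it takes 12 divisions to reduce to a base case of size 1. The algorithm makes 8 recursive calls at each level.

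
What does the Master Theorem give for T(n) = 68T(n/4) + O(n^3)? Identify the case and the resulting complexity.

Master Theorem for T(n) = 68T(n/4) + O(n^3):

a = 68, b = 4, c = 3
log_b(a) = log_4(68) = 3.0437

Case 1: c = 3 < log_4(68) = 3.0437
T(n) = O(n^(log_4 68))

For T(n) = 68T(n/4) + O(n^3): log_4(68) = 3.0437. This is Case 1 of the Master Theorem (c < log_b(a), work dominated by leaves), giving O(n^(log_4 68)).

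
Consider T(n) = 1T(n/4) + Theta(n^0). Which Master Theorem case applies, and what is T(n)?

Master Theorem for T(n) = 1T(n/4) + O(n^0):

a = 1, b = 4, c = 0
log_b(a) = log_4(1) = 0.0000

Case 2: c = 0 = log_4(1) = 0.0000
T(n) = O(n^0 log n) = O(log n)

For T(n) = 1T(n/4) + O(n^0): log_4(1) = 0.0000. This is Case 2 of the Master Theorem (c = log_b(a), equal work at all levels), giving O(log n).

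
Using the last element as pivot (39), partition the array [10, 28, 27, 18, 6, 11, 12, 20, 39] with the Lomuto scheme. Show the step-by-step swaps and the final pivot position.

Lomuto partition with pivot = 39:

Initial array: [10, 28, 27, 18, 6, 11, 12, 20, 39]

arr[0]=10 <= 39: swap with position 0, array becomes [10, 28, 27, 18, 6, 11, 12, 20, 39]
arr[1]=28 <= 39: swap with position 1, array becomes [10, 28, 27, 18, 6, 11, 12, 20, 39]
arr[2]=27 <= 39: swap with position 2, array becomes [10, 28, 27, 18, 6, 11, 12, 20, 39]
arr[3]=18 <= 39: swap with position 3, array becomes [10, 28, 27, 18, 6, 11, 12, 20, 39]
arr[4]=6 <= 39: swap with position 4, array becomes [10, 28, 27, 18, 6, 11, 12, 20, 39]
arr[5]=11 <= 39: swap with position 5, array becomes [10, 28, 27, 18, 6, 11, 12, 20, 39]
arr[6]=12 <= 39: swap with position 6, array becomes [10, 28, 27, 18, 6, 11, 12, 20, 39]
arr[7]=20 <= 39: swap with position 7, array becomes [10, 28, 27, 18, 6, 11, 12, 20, 39]

Place pivot at position 8: [10, 28, 27, 18, 6, 11, 12, 20, 39]
Pivot position: 8

After partitioning with pivot 39, the array becomes [10, 28, 27, 18, 6, 11, 12, 20, 39]. The pivot is placed at index 8. All elements to the left of the pivot are <= 39, and all elements to the right are > 39.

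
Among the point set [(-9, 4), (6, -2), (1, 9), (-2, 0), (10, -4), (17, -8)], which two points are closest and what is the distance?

Computing all pairwise distances among 6 points:

d((-9, 4), (6, -2)) = 16.1555
d((-9, 4), (1, 9)) = 11.1803
d((-9, 4), (-2, 0)) = 8.0623
d((-9, 4), (10, -4)) = 20.6155
d((-9, 4), (17, -8)) = 28.6356
d((6, -2), (1, 9)) = 12.083
d((6, -2), (-2, 0)) = 8.2462
d((6, -2), (10, -4)) = 4.4721 <-- minimum
d((6, -2), (17, -8)) = 12.53
d((1, 9), (-2, 0)) = 9.4868
d((1, 9), (10, -4)) = 15.8114
d((1, 9), (17, -8)) = 23.3452
d((-2, 0), (10, -4)) = 12.6491
d((-2, 0), (17, -8)) = 20.6155
d((10, -4), (17, -8)) = 8.0623

Closest pair: (6, -2) and (10, -4) with distance 4.4721

The closest pair is (6, -2) and (10, -4) with Euclidean distance 4.4721. For 6 points, brute-force pairwise comparison is shown above. For large n, the divide-and-conquer algorithm (sort by x, recurse on halves, check the dividing strip) achieves O(n log n).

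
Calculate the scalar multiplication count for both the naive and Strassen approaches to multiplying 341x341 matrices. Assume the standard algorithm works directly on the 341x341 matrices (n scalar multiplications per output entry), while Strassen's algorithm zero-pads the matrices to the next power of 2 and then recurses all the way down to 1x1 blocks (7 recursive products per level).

Matrix multiplication for 341x341 matrices:

Strassen's algorithm requires power-of-2 dimensions. Pad 341x341 to 512x512 (next power of 2).

Standard algorithm: 341^3 = 39651821 multiplications
Strassen's algorithm: 7^(log2(512)) = 7^9 = 40353607 multiplications
Difference: 39651821 - 40353607 = -701786 (Strassen uses MORE here due to padding overhead — for small or just-over-power-of-2 n, padding can outweigh the per-level savings)

Standard: 39651821 multiplications (341^3). Strassen: 40353607 multiplications (7^9, after padding to 512x512). Strassen reduces 8 recursive multiplications to 7 at each level.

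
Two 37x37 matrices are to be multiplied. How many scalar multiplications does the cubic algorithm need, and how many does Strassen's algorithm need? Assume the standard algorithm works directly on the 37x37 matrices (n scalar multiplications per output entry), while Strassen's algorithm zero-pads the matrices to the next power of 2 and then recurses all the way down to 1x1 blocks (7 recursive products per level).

Matrix multiplication for 37x37 matrices:

Strassen's algorithm requires power-of-2 dimensions. Pad 37x37 to 64x64 (next power of 2).

Standard algorithm: 37^3 = 50653 multiplications
Strassen's algorithm: 7^(log2(64)) = 7^6 = 117649 multiplications
Difference: 50653 - 117649 = -66996 (Strassen uses MORE here due to padding overhead — for small or just-over-power-of-2 n, padding can outweigh the per-level savings)

Standard: 50653 multiplications (37^3). Strassen: 117649 multiplications (7^6, after padding to 64x64). Strassen reduces 8 recursive multiplications to 7 at each level.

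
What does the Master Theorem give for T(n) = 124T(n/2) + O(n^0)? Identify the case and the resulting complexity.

Master Theorem for T(n) = 124T(n/2) + O(n^0):

a = 124, b = 2, c = 0
log_b(a) = log_2(124) = 6.9542

Case 1: c = 0 < log_2(124) = 6.9542
T(n) = O(n^(log_2 124))

For T(n) = 124T(n/2) + O(n^0): log_2(124) = 6.9542. This is Case 1 of the Master Theorem (c < log_b(a), work dominated by leaves), giving O(n^(log_2 124)).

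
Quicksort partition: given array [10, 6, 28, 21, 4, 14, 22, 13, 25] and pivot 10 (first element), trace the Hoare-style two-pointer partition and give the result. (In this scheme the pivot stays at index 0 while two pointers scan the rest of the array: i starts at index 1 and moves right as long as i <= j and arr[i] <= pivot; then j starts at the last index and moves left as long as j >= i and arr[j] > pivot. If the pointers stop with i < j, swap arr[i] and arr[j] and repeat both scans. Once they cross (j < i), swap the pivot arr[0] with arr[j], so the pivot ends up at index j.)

Hoare-style two-pointer partition with pivot = 10:

Initial array: [10, 6, 28, 21, 4, 14, 22, 13, 25]

Pointers start at i = 1, j = 8.
i stops at index 2 (arr[2]=28 > 10), j stops at index 4 (arr[4]=4 <= 10): swap arr[2] and arr[4], array becomes [10, 6, 4, 21, 28, 14, 22, 13, 25]
i ends at 3, j ends at 2: the pointers have crossed (j < i), so scanning stops.

Swap pivot arr[0] with arr[2] to place pivot at position 2: [4, 6, 10, 21, 28, 14, 22, 13, 25]
Pivot position: 2

After partitioning with pivot 10, the array becomes [4, 6, 10, 21, 28, 14, 22, 13, 25]. The pivot is placed at index 2. All elements to the left of the pivot are <= 10, and all elements to the right are > 10.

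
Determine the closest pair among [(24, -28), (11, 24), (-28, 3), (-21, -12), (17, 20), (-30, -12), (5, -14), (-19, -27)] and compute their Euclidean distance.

Computing all pairwise distances among 8 points:

d((24, -28), (11, 24)) = 53.6004
d((24, -28), (-28, 3)) = 60.5392
d((24, -28), (-21, -12)) = 47.7598
d((24, -28), (17, 20)) = 48.5077
d((24, -28), (-30, -12)) = 56.3205
d((24, -28), (5, -14)) = 23.6008
d((24, -28), (-19, -27)) = 43.0116
d((11, 24), (-28, 3)) = 44.2945
d((11, 24), (-21, -12)) = 48.1664
d((11, 24), (17, 20)) = 7.2111 <-- minimum
d((11, 24), (-30, -12)) = 54.5619
d((11, 24), (5, -14)) = 38.4708
d((11, 24), (-19, -27)) = 59.1692
d((-28, 3), (-21, -12)) = 16.5529
d((-28, 3), (17, 20)) = 48.1041
d((-28, 3), (-30, -12)) = 15.1327
d((-28, 3), (5, -14)) = 37.1214
d((-28, 3), (-19, -27)) = 31.3209
d((-21, -12), (17, 20)) = 49.679
d((-21, -12), (-30, -12)) = 9.0
d((-21, -12), (5, -14)) = 26.0768
d((-21, -12), (-19, -27)) = 15.1327
d((17, 20), (-30, -12)) = 56.8595
d((17, 20), (5, -14)) = 36.0555
d((17, 20), (-19, -27)) = 59.203
d((-30, -12), (5, -14)) = 35.0571
d((-30, -12), (-19, -27)) = 18.6011
d((5, -14), (-19, -27)) = 27.2947

Closest pair: (11, 24) and (17, 20) with distance 7.2111

The closest pair is (11, 24) and (17, 20) with Euclidean distance 7.2111. For 8 points, brute-force pairwise comparison is shown above. For large n, the divide-and-conquer algorithm (sort by x, recurse on halves, check the dividing strip) achieves O(n log n).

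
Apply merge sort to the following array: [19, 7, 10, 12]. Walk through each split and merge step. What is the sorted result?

Merge sort trace:

Split: [19, 7, 10, 12] -> [19, 7] and [10, 12]
  Split: [19, 7] -> [19] and [7]
  Merge: [19] + [7] -> [7, 19]
  Split: [10, 12] -> [10] and [12]
  Merge: [10] + [12] -> [10, 12]
Merge: [7, 19] + [10, 12] -> [7, 10, 12, 19]

Final sorted array: [7, 10, 12, 19]

The merge sort proceeds by recursively splitting the array and merging sorted halves.
After all merges, the sorted array is [7, 10, 12, 19].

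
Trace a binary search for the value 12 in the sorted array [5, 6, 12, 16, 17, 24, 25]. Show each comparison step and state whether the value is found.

Binary search for 12 in [5, 6, 12, 16, 17, 24, 25]:

lo=0, hi=6, mid=3, arr[mid]=16 -> 16 > 12, search left half
lo=0, hi=2, mid=1, arr[mid]=6 -> 6 < 12, search right half
lo=2, hi=2, mid=2, arr[mid]=12 -> Found target at index 2!

Binary search finds 12 at index 2 after 3 comparisons. The search repeatedly halves the search space by comparing with the middle element.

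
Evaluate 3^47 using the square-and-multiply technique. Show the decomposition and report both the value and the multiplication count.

Computing 3^47 by squaring (build up from 3^1; each line after the first costs one multiplication):

3^1 = 3
3^2 = (3^1)^2 = 3^2 = 9
3^4 = (3^2)^2 = 9^2 = 81
3^5 = 3 * 3^4 = 3 * 81 = 243
3^10 = (3^5)^2 = 243^2 = 59049
3^11 = 3 * 3^10 = 3 * 59049 = 177147
3^22 = (3^11)^2 = 177147^2 = 31381059609
3^23 = 3 * 3^22 = 3 * 31381059609 = 94143178827
3^46 = (3^23)^2 = 94143178827^2 = 8862938119652501095929
3^47 = 3 * 3^46 = 3 * 8862938119652501095929 = 26588814358957503287787

Result: 26588814358957503287787
Multiplications needed: 9 (9 lines after 3^1)

3^47 = 26588814358957503287787. Using exponentiation by squaring, this requires 9 multiplications. The key idea: if the exponent is even, square the half-power; if odd, multiply by the base once.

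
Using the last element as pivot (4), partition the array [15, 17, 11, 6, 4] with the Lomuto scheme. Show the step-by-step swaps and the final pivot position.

Lomuto partition with pivot = 4:

Initial array: [15, 17, 11, 6, 4]

arr[0]=15 > 4: no swap
arr[1]=17 > 4: no swap
arr[2]=11 > 4: no swap
arr[3]=6 > 4: no swap

Place pivot at position 0: [4, 17, 11, 6, 15]
Pivot position: 0

After partitioning with pivot 4, the array becomes [4, 17, 11, 6, 15]. The pivot is placed at index 0. All elements to the left of the pivot are <= 4, and all elements to the right are > 4.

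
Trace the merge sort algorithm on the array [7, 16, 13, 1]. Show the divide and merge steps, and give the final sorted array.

Merge sort trace:

Split: [7, 16, 13, 1] -> [7, 16] and [13, 1]
  Split: [7, 16] -> [7] and [16]
  Merge: [7] + [16] -> [7, 16]
  Split: [13, 1] -> [13] and [1]
  Merge: [13] + [1] -> [1, 13]
Merge: [7, 16] + [1, 13] -> [1, 7, 13, 16]

Final sorted array: [1, 7, 13, 16]

The merge sort proceeds by recursively splitting the array and merging sorted halves.
After all merges, the sorted array is [1, 7, 13, 16].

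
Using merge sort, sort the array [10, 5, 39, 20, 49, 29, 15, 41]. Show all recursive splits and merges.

Merge sort trace:

Split: [10, 5, 39, 20, 49, 29, 15, 41] -> [10, 5, 39, 20] and [49, 29, 15, 41]
  Split: [10, 5, 39, 20] -> [10, 5] and [39, 20]
    Split: [10, 5] -> [10] and [5]
    Merge: [10] + [5] -> [5, 10]
    Split: [39, 20] -> [39] and [20]
    Merge: [39] + [20] -> [20, 39]
  Merge: [5, 10] + [20, 39] -> [5, 10, 20, 39]
  Split: [49, 29, 15, 41] -> [49, 29] and [15, 41]
    Split: [49, 29] -> [49] and [29]
    Merge: [49] + [29] -> [29, 49]
    Split: [15, 41] -> [15] and [41]
    Merge: [15] + [41] -> [15, 41]
  Merge: [29, 49] + [15, 41] -> [15, 29, 41, 49]
Merge: [5, 10, 20, 39] + [15, 29, 41, 49] -> [5, 10, 15, 20, 29, 39, 41, 49]

Final sorted array: [5, 10, 15, 20, 29, 39, 41, 49]

The merge sort proceeds by recursively splitting the array and merging sorted halves.
After all merges, the sorted array is [5, 10, 15, 20, 29, 39, 41, 49].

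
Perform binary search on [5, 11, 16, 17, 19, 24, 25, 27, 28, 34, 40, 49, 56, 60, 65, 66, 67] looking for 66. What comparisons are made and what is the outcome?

Binary search for 66 in [5, 11, 16, 17, 19, 24, 25, 27, 28, 34, 40, 49, 56, 60, 65, 66, 67]:

lo=0, hi=16, mid=8, arr[mid]=28 -> 28 < 66, search right half
lo=9, hi=16, mid=12, arr[mid]=56 -> 56 < 66, search right half
lo=13, hi=16, mid=14, arr[mid]=65 -> 65 < 66, search right half
lo=15, hi=16, mid=15, arr[mid]=66 -> Found target at index 15!

Binary search finds 66 at index 15 after 4 comparisons. The search repeatedly halves the search space by comparing with the middle element.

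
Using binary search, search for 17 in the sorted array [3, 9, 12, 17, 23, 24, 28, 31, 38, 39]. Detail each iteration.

Binary search for 17 in [3, 9, 12, 17, 23, 24, 28, 31, 38, 39]:

lo=0, hi=9, mid=4, arr[mid]=23 -> 23 > 17, search left half
lo=0, hi=3, mid=1, arr[mid]=9 -> 9 < 17, search right half
lo=2, hi=3, mid=2, arr[mid]=12 -> 12 < 17, search right half
lo=3, hi=3, mid=3, arr[mid]=17 -> Found target at index 3!

Binary search finds 17 at index 3 after 4 comparisons. The search repeatedly halves the search space by comparing with the middle element.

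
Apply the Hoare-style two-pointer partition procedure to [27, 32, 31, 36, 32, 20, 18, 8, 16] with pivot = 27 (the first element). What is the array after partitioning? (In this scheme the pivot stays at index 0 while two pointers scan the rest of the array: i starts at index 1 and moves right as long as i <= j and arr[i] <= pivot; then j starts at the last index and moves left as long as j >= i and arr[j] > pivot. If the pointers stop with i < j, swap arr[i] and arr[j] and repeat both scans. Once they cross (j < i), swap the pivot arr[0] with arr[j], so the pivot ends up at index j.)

Hoare-style two-pointer partition with pivot = 27:

Initial array: [27, 32, 31, 36, 32, 20, 18, 8, 16]

Pointers start at i = 1, j = 8.
i stops at index 1 (arr[1]=32 > 27), j stops at index 8 (arr[8]=16 <= 27): swap arr[1] and arr[8], array becomes [27, 16, 31, 36, 32, 20, 18, 8, 32]
i stops at index 2 (arr[2]=31 > 27), j stops at index 7 (arr[7]=8 <= 27): swap arr[2] and arr[7], array becomes [27, 16, 8, 36, 32, 20, 18, 31, 32]
i stops at index 3 (arr[3]=36 > 27), j stops at index 6 (arr[6]=18 <= 27): swap arr[3] and arr[6], array becomes [27, 16, 8, 18, 32, 20, 36, 31, 32]
i stops at index 4 (arr[4]=32 > 27), j stops at index 5 (arr[5]=20 <= 27): swap arr[4] and arr[5], array becomes [27, 16, 8, 18, 20, 32, 36, 31, 32]
i ends at 5, j ends at 4: the pointers have crossed (j < i), so scanning stops.

Swap pivot arr[0] with arr[4] to place pivot at position 4: [20, 16, 8, 18, 27, 32, 36, 31, 32]
Pivot position: 4

After partitioning with pivot 27, the array becomes [20, 16, 8, 18, 27, 32, 36, 31, 32]. The pivot is placed at index 4. All elements to the left of the pivot are <= 27, and all elements to the right are > 27.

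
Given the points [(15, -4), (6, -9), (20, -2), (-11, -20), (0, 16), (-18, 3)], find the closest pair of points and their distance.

Computing all pairwise distances among 6 points:

d((15, -4), (6, -9)) = 10.2956
d((15, -4), (20, -2)) = 5.3852 <-- minimum
d((15, -4), (-11, -20)) = 30.5287
d((15, -4), (0, 16)) = 25.0
d((15, -4), (-18, 3)) = 33.7343
d((6, -9), (20, -2)) = 15.6525
d((6, -9), (-11, -20)) = 20.2485
d((6, -9), (0, 16)) = 25.7099
d((6, -9), (-18, 3)) = 26.8328
d((20, -2), (-11, -20)) = 35.8469
d((20, -2), (0, 16)) = 26.9072
d((20, -2), (-18, 3)) = 38.3275
d((-11, -20), (0, 16)) = 37.6431
d((-11, -20), (-18, 3)) = 24.0416
d((0, 16), (-18, 3)) = 22.2036

Closest pair: (15, -4) and (20, -2) with distance 5.3852

The closest pair is (15, -4) and (20, -2) with Euclidean distance 5.3852. For 6 points, brute-force pairwise comparison is shown above. For large n, the divide-and-conquer algorithm (sort by x, recurse on halves, check the dividing strip) achieves O(n log n).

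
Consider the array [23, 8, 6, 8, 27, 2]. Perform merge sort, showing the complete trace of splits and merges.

Merge sort trace:

Split: [23, 8, 6, 8, 27, 2] -> [23, 8, 6] and [8, 27, 2]
  Split: [23, 8, 6] -> [23] and [8, 6]
    Split: [8, 6] -> [8] and [6]
    Merge: [8] + [6] -> [6, 8]
  Merge: [23] + [6, 8] -> [6, 8, 23]
  Split: [8, 27, 2] -> [8] and [27, 2]
    Split: [27, 2] -> [27] and [2]
    Merge: [27] + [2] -> [2, 27]
  Merge: [8] + [2, 27] -> [2, 8, 27]
Merge: [6, 8, 23] + [2, 8, 27] -> [2, 6, 8, 8, 23, 27]

Final sorted array: [2, 6, 8, 8, 23, 27]

The merge sort proceeds by recursively splitting the array and merging sorted halves.
After all merges, the sorted array is [2, 6, 8, 8, 23, 27].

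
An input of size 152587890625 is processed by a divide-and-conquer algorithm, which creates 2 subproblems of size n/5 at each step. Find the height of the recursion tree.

For divide and conquer with division factor 5:

Problem sizes at each level:
Level 0: 152587890625
Level 1: 30517578125
Level 2: 6103515625
Level 3: 1220703125
Level 4: 244140625
Level 5: 48828125
Level 6: 9765625
Level 7: 1953125
Level 8: 390625
Level 9: 78125
Level 10: 15625
Level 11: 3125
Level 12: 625
Level 13: 125
Level 14: 25
Level 15: 5
Level 16: 1

The root is level 0 and the size-1 base case is level 16 (the tree spans levels 0 through 16, i.e. 17 levels counting the root), so the depth is the number of divisions: log_5(152587890625) = 16

The recursion tree depth is log_5(152587890625) = 16. At each level, the problem size is divided by 5, so it takes 16 divisions to reduce to a base case of size 1. The algorithm makes 2 recursive calls at each level.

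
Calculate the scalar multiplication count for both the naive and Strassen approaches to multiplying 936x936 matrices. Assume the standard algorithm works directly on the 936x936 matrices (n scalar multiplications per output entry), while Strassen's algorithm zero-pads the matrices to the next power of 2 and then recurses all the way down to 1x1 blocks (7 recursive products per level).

Matrix multiplication for 936x936 matrices:

Strassen's algorithm requires power-of-2 dimensions. Pad 936x936 to 1024x1024 (next power of 2).

Standard algorithm: 936^3 = 820025856 multiplications
Strassen's algorithm: 7^(log2(1024)) = 7^10 = 282475249 multiplications
Savings: 820025856 - 282475249 = 537550607 multiplications

Standard: 820025856 multiplications (936^3). Strassen: 282475249 multiplications (7^10, after padding to 1024x1024). Strassen reduces 8 recursive multiplications to 7 at each level.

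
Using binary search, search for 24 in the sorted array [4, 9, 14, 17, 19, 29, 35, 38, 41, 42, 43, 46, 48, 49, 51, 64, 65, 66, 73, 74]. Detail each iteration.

Binary search for 24 in [4, 9, 14, 17, 19, 29, 35, 38, 41, 42, 43, 46, 48, 49, 51, 64, 65, 66, 73, 74]:

lo=0, hi=19, mid=9, arr[mid]=42 -> 42 > 24, search left half
lo=0, hi=8, mid=4, arr[mid]=19 -> 19 < 24, search right half
lo=5, hi=8, mid=6, arr[mid]=35 -> 35 > 24, search left half
lo=5, hi=5, mid=5, arr[mid]=29 -> 29 > 24, search left half
lo=5 > hi=4, target 24 not found

Binary search determines that 24 is not in the array after 4 comparisons. The search space was exhausted without finding the target.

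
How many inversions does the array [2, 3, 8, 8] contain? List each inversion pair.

Finding inversions in [2, 3, 8, 8]:


Total inversions: 0

The array has 0 inversions. It is already sorted.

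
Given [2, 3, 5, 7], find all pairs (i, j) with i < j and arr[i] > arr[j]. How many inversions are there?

Finding inversions in [2, 3, 5, 7]:


Total inversions: 0

The array has 0 inversions. It is already sorted.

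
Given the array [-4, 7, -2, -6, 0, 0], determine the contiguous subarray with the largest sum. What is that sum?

Using Kadane's algorithm on [-4, 7, -2, -6, 0, 0]:

Scanning through the array:
Position 1 (value 7): max_ending_here = 7, max_so_far = 7
Position 2 (value -2): max_ending_here = 5, max_so_far = 7
Position 3 (value -6): max_ending_here = -1, max_so_far = 7
Position 4 (value 0): max_ending_here = 0, max_so_far = 7
Position 5 (value 0): max_ending_here = 0, max_so_far = 7

Maximum subarray: [7]
Maximum sum: 7

The maximum subarray is [7] with sum 7. This subarray runs from index 1 to index 1.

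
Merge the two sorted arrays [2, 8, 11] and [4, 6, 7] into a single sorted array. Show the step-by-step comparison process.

Merging process:

Compare 2 vs 4: take 2 from left. Merged: [2]
Compare 8 vs 4: take 4 from right. Merged: [2, 4]
Compare 8 vs 6: take 6 from right. Merged: [2, 4, 6]
Compare 8 vs 7: take 7 from right. Merged: [2, 4, 6, 7]
Append remaining from left: [8, 11]. Merged: [2, 4, 6, 7, 8, 11]

Final merged array: [2, 4, 6, 7, 8, 11]
Total comparisons: 4

The merged array is [2, 4, 6, 7, 8, 11], requiring 4 comparisons. The merge step runs in O(n) time where n is the total number of elements.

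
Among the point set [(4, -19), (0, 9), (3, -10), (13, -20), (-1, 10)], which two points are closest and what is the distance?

Computing all pairwise distances among 5 points:

d((4, -19), (0, 9)) = 28.2843
d((4, -19), (3, -10)) = 9.0554
d((4, -19), (13, -20)) = 9.0554
d((4, -19), (-1, 10)) = 29.4279
d((0, 9), (3, -10)) = 19.2354
d((0, 9), (13, -20)) = 31.7805
d((0, 9), (-1, 10)) = 1.4142 <-- minimum
d((3, -10), (13, -20)) = 14.1421
d((3, -10), (-1, 10)) = 20.3961
d((13, -20), (-1, 10)) = 33.1059

Closest pair: (0, 9) and (-1, 10) with distance 1.4142

The closest pair is (0, 9) and (-1, 10) with Euclidean distance 1.4142. For 5 points, brute-force pairwise comparison is shown above. For large n, the divide-and-conquer algorithm (sort by x, recurse on halves, check the dividing strip) achieves O(n log n).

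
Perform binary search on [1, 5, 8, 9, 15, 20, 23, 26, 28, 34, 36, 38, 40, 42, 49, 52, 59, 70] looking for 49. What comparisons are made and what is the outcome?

Binary search for 49 in [1, 5, 8, 9, 15, 20, 23, 26, 28, 34, 36, 38, 40, 42, 49, 52, 59, 70]:

lo=0, hi=17, mid=8, arr[mid]=28 -> 28 < 49, search right half
lo=9, hi=17, mid=13, arr[mid]=42 -> 42 < 49, search right half
lo=14, hi=17, mid=15, arr[mid]=52 -> 52 > 49, search left half
lo=14, hi=14, mid=14, arr[mid]=49 -> Found target at index 14!

Binary search finds 49 at index 14 after 4 comparisons. The search repeatedly halves the search space by comparing with the middle element.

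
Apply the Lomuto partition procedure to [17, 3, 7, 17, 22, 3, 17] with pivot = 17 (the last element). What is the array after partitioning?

Lomuto partition with pivot = 17:

Initial array: [17, 3, 7, 17, 22, 3, 17]

arr[0]=17 <= 17: swap with position 0, array becomes [17, 3, 7, 17, 22, 3, 17]
arr[1]=3 <= 17: swap with position 1, array becomes [17, 3, 7, 17, 22, 3, 17]
arr[2]=7 <= 17: swap with position 2, array becomes [17, 3, 7, 17, 22, 3, 17]
arr[3]=17 <= 17: swap with position 3, array becomes [17, 3, 7, 17, 22, 3, 17]
arr[4]=22 > 17: no swap
arr[5]=3 <= 17: swap with position 4, array becomes [17, 3, 7, 17, 3, 22, 17]

Place pivot at position 5: [17, 3, 7, 17, 3, 17, 22]
Pivot position: 5

After partitioning with pivot 17, the array becomes [17, 3, 7, 17, 3, 17, 22]. The pivot is placed at index 5. All elements to the left of the pivot are <= 17, and all elements to the right are > 17.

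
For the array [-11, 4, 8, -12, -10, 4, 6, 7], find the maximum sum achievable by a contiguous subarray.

Using Kadane's algorithm on [-11, 4, 8, -12, -10, 4, 6, 7]:

Scanning through the array:
Position 1 (value 4): max_ending_here = 4, max_so_far = 4
Position 2 (value 8): max_ending_here = 12, max_so_far = 12
Position 3 (value -12): max_ending_here = 0, max_so_far = 12
Position 4 (value -10): max_ending_here = -10, max_so_far = 12
Position 5 (value 4): max_ending_here = 4, max_so_far = 12
Position 6 (value 6): max_ending_here = 10, max_so_far = 12
Position 7 (value 7): max_ending_here = 17, max_so_far = 17

Maximum subarray: [4, 6, 7]
Maximum sum: 17

The maximum subarray is [4, 6, 7] with sum 17. This subarray runs from index 5 to index 7.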